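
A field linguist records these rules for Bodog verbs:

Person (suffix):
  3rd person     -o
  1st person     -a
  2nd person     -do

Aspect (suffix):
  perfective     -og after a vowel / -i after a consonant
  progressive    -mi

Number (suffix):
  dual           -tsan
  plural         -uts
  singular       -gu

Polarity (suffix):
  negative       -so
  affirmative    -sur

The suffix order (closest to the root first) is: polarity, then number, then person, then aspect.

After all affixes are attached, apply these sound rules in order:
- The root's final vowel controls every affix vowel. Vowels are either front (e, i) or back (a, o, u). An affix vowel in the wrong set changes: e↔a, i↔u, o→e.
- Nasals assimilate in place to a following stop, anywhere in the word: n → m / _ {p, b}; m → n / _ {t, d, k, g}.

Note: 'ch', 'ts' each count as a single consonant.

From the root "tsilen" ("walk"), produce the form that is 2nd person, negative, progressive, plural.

tsilenseitsdemi

Attach polarity negative -so → tsilenso.
Attach number plural -uts → tsilensouts.
Attach person 2nd person -do → tsilensoutsdo.
Attach aspect progressive -mi → tsilensoutsdomi.
Apply vowel harmony: tsilensoutsdomi → tsilenseitsdemi.
Nasal assimilation: no change.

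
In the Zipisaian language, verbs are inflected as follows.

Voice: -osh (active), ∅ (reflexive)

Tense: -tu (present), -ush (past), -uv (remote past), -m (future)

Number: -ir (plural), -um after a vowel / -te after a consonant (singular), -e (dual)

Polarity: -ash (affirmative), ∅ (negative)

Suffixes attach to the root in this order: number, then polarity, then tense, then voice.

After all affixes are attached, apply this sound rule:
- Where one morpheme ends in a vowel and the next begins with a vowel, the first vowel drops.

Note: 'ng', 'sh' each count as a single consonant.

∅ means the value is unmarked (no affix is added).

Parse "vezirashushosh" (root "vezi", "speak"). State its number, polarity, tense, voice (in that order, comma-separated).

plural, affirmative, past, active

Segment: vezi-ir-ash-ush-osh.
number: -ir → plural.
polarity: -ash → affirmative.
tense: -ush → past.
voice: -osh → active.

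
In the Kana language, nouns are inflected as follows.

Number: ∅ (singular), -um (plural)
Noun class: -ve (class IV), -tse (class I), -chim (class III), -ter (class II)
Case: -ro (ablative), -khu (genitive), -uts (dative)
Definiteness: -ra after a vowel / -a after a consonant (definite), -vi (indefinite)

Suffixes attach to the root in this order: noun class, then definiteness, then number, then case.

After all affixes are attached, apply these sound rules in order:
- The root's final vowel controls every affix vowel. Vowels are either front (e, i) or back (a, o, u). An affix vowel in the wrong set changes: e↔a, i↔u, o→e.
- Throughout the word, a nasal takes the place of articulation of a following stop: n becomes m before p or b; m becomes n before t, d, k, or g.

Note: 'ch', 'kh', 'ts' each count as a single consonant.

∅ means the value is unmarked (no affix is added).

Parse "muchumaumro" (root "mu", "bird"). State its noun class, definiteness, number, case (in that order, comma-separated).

Segment: mu-chim-a-um-ro.
noun class: -chim → class III.
definiteness: -ra/a → definite.
number: -um → plural.
case: -ro → ablative.

class III, definite, plural, ablative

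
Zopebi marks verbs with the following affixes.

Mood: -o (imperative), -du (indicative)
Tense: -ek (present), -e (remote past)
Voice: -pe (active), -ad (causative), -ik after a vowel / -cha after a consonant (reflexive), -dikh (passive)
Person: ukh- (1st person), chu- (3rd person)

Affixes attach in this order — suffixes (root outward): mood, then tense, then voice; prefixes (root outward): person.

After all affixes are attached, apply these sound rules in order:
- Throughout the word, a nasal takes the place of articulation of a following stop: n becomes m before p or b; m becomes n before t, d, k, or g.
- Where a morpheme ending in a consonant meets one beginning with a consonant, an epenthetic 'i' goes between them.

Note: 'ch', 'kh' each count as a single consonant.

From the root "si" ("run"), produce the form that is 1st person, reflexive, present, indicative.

Attach mood indicative -du → sidu.
Attach tense present -ek → siduek.
Attach person 1st person ukh- → ukhsiduek.
Attach voice reflexive -cha (after consonant 'k') → ukhsiduekcha.
Nasal assimilation: no change.
Apply epenthesis: ukhsiduekcha → ukhisiduekicha.

ukhisiduekicha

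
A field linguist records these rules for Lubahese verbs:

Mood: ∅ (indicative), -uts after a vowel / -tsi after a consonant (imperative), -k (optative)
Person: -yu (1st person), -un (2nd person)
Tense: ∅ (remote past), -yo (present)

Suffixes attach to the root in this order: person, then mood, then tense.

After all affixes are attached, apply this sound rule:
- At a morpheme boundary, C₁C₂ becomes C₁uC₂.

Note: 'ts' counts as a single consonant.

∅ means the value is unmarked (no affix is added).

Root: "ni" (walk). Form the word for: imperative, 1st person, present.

Attach person 1st person -yu → niyu.
Attach mood imperative -uts (after vowel 'u') → niyuuts.
Attach tense present -yo → niyuutsyo.
Apply epenthesis: niyuutsyo → niyuutsuyo.

niyuutsuyo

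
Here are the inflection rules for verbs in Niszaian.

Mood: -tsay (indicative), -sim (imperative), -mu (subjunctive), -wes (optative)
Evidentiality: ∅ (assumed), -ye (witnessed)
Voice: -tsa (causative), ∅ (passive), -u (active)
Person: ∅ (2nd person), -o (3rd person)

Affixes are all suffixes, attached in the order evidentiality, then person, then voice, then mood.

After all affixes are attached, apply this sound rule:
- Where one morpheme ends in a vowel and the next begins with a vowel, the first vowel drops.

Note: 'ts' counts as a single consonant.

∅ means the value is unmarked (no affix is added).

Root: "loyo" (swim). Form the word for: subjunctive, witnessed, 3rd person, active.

loyoyumu

Attach evidentiality witnessed -ye → loyoye.
Attach person 3rd person -o → loyoyeo.
Attach voice active -u → loyoyeou.
Attach mood subjunctive -mu → loyoyeoumu.
Apply vowel deletion: loyoyeoumu → loyoyumu.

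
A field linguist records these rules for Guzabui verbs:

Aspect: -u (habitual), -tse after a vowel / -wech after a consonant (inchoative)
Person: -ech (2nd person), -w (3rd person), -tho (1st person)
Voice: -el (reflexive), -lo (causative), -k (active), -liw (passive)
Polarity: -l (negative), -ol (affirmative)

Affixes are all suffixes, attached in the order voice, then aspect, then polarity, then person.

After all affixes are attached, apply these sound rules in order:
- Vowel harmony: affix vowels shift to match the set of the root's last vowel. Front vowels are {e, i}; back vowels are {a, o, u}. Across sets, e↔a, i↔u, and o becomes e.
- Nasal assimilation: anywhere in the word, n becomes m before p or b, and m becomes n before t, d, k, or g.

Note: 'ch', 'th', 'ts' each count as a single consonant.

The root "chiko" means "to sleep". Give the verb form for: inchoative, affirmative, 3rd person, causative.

chikolotsaolw

Attach voice causative -lo → chikolo.
Attach aspect inchoative -tse (after vowel 'o') → chikolotse.
Attach polarity affirmative -ol → chikolotseol.
Attach person 3rd person -w → chikolotseolw.
Apply vowel harmony: chikolotseolw → chikolotsaolw.
Nasal assimilation: no change.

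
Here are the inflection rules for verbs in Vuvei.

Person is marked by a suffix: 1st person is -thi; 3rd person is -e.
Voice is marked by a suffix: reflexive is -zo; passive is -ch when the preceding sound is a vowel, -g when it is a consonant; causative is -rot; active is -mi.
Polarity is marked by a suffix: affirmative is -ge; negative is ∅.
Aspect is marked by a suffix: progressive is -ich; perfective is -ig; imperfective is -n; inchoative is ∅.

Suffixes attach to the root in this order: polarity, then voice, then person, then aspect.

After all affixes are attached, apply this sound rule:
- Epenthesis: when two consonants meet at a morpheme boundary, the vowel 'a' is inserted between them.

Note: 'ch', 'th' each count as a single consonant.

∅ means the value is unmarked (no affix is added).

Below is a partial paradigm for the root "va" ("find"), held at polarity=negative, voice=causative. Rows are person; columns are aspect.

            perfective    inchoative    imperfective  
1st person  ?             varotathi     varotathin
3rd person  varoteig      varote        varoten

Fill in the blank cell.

polarity = negative: zero marking, form stays va.
Attach voice causative -rot → varot.
Attach person 1st person -thi → varotthi.
Attach aspect perfective -ig → varotthiig.
Apply epenthesis: varotthiig → varotathiig.

varotathiig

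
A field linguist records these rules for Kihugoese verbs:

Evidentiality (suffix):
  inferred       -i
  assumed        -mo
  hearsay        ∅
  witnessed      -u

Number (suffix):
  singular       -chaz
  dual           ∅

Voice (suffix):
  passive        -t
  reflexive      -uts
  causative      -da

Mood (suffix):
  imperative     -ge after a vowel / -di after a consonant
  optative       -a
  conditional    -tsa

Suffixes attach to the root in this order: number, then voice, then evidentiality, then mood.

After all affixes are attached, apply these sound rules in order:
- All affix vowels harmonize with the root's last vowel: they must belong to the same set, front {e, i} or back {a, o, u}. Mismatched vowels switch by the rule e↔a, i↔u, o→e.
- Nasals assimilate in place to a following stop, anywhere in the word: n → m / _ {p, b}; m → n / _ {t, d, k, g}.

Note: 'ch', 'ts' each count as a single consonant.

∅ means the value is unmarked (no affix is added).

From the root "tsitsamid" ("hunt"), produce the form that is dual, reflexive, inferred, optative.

number = dual: zero marking, form stays tsitsamid.
Attach voice reflexive -uts → tsitsamiduts.
Attach evidentiality inferred -i → tsitsamidutsi.
Attach mood optative -a → tsitsamidutsia.
Apply vowel harmony: tsitsamidutsia → tsitsamiditsie.
Nasal assimilation: no change.

tsitsamiditsie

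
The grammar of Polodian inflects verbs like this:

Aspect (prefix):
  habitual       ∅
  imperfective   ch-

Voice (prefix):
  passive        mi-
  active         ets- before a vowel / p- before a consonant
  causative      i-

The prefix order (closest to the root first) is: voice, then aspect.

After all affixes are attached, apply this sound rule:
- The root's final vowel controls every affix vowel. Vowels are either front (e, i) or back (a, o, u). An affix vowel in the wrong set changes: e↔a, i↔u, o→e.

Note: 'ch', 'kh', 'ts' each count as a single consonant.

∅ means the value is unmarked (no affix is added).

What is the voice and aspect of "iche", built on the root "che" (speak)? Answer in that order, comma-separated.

causative, habitual

Segment: i-che.
voice: i- → causative.
aspect: ∅ → habitual.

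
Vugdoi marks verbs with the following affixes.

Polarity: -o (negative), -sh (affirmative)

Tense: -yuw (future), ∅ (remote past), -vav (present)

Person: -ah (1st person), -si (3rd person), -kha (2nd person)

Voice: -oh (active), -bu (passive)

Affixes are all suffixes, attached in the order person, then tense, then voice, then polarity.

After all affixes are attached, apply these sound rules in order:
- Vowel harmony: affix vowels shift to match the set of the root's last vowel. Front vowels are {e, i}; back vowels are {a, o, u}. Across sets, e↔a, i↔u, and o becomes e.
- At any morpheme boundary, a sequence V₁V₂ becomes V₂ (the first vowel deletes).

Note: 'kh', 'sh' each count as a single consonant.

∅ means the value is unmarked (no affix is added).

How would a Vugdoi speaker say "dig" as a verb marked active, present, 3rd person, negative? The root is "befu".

Attach person 3rd person -si → befusi.
Attach tense present -vav → befusivav.
Attach voice active -oh → befusivavoh.
Attach polarity negative -o → befusivavoho.
Apply vowel harmony: befusivavoho → befusuvavoho.
Vowel deletion: no change.

befusuvavoho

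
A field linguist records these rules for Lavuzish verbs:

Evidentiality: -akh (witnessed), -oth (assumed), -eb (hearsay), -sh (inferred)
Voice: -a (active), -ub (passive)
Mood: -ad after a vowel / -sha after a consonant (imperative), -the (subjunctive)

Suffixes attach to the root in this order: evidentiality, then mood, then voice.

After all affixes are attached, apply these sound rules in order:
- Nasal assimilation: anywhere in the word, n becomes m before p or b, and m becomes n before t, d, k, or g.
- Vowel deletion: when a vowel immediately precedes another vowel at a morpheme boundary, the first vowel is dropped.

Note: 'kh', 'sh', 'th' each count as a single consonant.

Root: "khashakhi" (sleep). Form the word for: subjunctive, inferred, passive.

khashakhishthub

Attach evidentiality inferred -sh → khashakhish.
Attach mood subjunctive -the → khashakhishthe.
Attach voice passive -ub → khashakhishtheub.
Nasal assimilation: no change.
Apply vowel deletion: khashakhishtheub → khashakhishthub.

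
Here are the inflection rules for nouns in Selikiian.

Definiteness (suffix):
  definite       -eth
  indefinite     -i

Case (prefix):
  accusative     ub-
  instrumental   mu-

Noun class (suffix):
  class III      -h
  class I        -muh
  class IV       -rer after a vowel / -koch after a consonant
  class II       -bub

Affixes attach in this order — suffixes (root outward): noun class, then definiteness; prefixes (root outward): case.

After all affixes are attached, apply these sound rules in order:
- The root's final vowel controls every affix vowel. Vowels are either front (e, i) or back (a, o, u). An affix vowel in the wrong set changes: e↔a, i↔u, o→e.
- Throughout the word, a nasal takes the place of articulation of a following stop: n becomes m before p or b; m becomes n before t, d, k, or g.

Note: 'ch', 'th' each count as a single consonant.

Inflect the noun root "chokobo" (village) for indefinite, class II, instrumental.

muchokobobubu

Attach noun class class II -bub → chokobobub.
Attach case instrumental mu- → muchokobobub.
Attach definiteness indefinite -i → muchokobobubi.
Apply vowel harmony: muchokobobubi → muchokobobubu.
Nasal assimilation: no change.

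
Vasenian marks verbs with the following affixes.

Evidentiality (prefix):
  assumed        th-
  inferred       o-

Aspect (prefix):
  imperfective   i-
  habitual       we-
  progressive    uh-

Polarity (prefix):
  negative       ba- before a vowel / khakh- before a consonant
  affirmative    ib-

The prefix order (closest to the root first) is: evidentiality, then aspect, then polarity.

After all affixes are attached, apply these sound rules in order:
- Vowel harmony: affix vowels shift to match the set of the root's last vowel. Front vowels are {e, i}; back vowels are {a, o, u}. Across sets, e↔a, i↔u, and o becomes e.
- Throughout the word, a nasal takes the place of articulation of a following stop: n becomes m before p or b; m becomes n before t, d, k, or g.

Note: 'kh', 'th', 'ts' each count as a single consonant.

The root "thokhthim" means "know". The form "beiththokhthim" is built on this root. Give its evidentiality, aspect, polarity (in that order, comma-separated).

Segment: ba-i-th-thokhthim.
evidentiality: th- → assumed.
aspect: i- → imperfective.
polarity: ba/khakh- → negative.

assumed, imperfective, negative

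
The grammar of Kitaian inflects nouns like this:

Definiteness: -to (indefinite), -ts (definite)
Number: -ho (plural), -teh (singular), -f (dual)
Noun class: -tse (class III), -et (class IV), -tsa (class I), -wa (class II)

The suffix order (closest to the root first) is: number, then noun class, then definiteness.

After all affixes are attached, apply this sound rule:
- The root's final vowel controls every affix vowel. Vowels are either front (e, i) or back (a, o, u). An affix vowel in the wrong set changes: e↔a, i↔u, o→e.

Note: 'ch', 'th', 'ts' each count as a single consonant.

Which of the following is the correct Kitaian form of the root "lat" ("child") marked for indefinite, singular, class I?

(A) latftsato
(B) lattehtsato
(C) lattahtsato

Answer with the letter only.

Attach number singular -teh → latteh.
Attach noun class class I -tsa → lattehtsa.
Attach definiteness indefinite -to → lattehtsato.
Apply vowel harmony: lattehtsato → lattahtsato.
So the correct form is lattahtsato, option (C).
(A) latftsato is wrong: it uses dual instead of singular for number.
(B) lattehtsato is wrong: it fails to apply the sound rule(s).

C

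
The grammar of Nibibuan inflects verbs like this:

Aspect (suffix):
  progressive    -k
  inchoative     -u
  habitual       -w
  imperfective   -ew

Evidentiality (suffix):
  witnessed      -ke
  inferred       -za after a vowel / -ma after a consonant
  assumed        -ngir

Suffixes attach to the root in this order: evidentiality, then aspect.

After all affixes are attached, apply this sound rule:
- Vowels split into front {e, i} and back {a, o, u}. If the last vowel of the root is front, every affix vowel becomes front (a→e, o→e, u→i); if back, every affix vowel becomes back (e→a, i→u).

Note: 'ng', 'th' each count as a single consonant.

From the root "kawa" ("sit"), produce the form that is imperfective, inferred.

kawazaaw

Attach evidentiality inferred -za (after vowel 'a') → kawaza.
Attach aspect imperfective -ew → kawazaew.
Apply vowel harmony: kawazaew → kawazaaw.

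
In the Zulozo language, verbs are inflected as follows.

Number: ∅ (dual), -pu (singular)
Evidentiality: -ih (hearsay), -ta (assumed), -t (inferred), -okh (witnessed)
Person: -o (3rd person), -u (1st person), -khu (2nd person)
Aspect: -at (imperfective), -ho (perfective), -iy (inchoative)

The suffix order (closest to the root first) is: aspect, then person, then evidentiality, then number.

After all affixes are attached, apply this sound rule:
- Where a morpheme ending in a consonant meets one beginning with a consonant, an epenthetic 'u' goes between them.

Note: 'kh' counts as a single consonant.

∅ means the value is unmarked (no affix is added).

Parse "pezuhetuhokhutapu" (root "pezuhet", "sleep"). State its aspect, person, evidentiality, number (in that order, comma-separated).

perfective, 2nd person, assumed, singular

Segment: pezuhet-ho-khu-ta-pu.
aspect: -ho → perfective.
person: -khu → 2nd person.
evidentiality: -ta → assumed.
number: -pu → singular.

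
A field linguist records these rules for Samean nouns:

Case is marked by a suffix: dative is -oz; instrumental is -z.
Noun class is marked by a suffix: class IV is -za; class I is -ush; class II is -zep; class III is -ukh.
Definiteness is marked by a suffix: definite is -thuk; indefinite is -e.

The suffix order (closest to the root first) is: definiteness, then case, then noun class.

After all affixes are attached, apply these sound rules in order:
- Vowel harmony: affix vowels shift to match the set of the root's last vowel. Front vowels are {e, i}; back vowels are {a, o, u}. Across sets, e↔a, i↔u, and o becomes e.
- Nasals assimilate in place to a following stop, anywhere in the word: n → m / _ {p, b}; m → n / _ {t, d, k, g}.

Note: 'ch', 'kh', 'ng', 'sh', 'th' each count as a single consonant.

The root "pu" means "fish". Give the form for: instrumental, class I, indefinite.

Attach definiteness indefinite -e → pue.
Attach case instrumental -z → puez.
Attach noun class class I -ush → puezush.
Apply vowel harmony: puezush → puazush.
Nasal assimilation: no change.

puazush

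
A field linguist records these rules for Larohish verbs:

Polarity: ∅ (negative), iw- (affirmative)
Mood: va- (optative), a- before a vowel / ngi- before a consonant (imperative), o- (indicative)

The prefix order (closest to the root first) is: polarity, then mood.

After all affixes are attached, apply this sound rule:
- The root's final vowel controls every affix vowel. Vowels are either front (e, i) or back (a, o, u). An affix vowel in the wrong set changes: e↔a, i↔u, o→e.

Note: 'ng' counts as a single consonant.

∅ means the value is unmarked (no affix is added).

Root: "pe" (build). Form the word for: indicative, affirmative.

Attach polarity affirmative iw- → iwpe.
Attach mood indicative o- → oiwpe.
Apply vowel harmony: oiwpe → eiwpe.

eiwpe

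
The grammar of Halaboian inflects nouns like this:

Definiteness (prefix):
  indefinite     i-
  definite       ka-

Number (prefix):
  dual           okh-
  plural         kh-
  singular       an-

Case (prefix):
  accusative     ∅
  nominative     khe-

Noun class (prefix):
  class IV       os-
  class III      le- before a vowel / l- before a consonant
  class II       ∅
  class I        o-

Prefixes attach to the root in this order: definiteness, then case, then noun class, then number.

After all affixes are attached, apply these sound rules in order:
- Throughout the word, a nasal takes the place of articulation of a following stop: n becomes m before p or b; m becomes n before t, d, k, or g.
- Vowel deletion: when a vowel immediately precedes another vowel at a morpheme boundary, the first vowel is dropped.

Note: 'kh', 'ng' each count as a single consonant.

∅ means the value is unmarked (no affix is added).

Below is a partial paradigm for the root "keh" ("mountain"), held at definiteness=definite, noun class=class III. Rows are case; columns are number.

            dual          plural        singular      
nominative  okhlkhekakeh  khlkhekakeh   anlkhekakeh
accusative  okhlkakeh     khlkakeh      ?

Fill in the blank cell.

Attach definiteness definite ka- → kakeh.
case = accusative: zero marking, form stays kakeh.
Attach noun class class III l- (before consonant 'k') → lkakeh.
Attach number singular an- → anlkakeh.
Nasal assimilation: no change.
Vowel deletion: no change.

anlkakeh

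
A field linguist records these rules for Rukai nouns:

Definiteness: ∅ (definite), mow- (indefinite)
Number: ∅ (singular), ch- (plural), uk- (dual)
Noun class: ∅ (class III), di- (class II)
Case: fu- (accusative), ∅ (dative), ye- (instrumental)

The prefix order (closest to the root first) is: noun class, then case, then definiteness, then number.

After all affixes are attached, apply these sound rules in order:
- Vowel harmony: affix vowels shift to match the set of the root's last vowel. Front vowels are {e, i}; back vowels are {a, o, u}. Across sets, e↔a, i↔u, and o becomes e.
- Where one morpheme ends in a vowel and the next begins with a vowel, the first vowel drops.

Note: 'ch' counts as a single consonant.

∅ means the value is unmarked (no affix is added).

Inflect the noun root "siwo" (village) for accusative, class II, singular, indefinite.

Attach noun class class II di- → disiwo.
Attach case accusative fu- → fudisiwo.
Attach definiteness indefinite mow- → mowfudisiwo.
number = singular: zero marking, form stays mowfudisiwo.
Apply vowel harmony: mowfudisiwo → mowfudusiwo.
Vowel deletion: no change.

mowfudusiwo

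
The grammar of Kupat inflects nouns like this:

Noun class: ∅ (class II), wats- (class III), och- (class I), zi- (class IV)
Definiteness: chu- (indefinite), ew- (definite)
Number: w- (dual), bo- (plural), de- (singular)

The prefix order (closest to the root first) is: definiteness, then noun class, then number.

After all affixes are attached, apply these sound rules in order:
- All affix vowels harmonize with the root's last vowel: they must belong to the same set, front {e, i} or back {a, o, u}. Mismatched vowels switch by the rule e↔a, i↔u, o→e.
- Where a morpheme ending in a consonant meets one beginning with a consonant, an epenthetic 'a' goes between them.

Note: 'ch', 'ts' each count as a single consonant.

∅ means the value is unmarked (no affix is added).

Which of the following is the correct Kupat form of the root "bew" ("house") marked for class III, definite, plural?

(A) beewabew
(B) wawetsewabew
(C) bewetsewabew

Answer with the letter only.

C

Attach definiteness definite ew- → ewbew.
Attach noun class class III wats- → watsewbew.
Attach number plural bo- → bowatsewbew.
Apply vowel harmony: bowatsewbew → bewetsewbew.
Apply epenthesis: bewetsewbew → bewetsewabew.
So the correct form is bewetsewabew, option (C).
(B) wawetsewabew is wrong: it uses dual instead of plural for number.
(A) beewabew is wrong: it uses class II instead of class III for noun class.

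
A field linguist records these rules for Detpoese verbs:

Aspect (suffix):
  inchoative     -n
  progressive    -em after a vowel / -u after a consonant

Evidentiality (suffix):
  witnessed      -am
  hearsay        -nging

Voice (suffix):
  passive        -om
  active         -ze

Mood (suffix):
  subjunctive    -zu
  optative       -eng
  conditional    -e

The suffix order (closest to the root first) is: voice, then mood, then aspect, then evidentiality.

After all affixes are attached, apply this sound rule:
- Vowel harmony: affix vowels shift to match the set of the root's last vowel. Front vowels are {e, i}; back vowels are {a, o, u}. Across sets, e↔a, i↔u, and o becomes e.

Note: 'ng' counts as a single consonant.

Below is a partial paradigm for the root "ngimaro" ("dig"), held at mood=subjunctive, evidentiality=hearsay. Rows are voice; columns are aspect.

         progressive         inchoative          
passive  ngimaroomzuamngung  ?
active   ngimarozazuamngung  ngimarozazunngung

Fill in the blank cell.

Attach voice passive -om → ngimaroom.
Attach mood subjunctive -zu → ngimaroomzu.
Attach aspect inchoative -n → ngimaroomzun.
Attach evidentiality hearsay -nging → ngimaroomzunnging.
Apply vowel harmony: ngimaroomzunnging → ngimaroomzunngung.

ngimaroomzunngung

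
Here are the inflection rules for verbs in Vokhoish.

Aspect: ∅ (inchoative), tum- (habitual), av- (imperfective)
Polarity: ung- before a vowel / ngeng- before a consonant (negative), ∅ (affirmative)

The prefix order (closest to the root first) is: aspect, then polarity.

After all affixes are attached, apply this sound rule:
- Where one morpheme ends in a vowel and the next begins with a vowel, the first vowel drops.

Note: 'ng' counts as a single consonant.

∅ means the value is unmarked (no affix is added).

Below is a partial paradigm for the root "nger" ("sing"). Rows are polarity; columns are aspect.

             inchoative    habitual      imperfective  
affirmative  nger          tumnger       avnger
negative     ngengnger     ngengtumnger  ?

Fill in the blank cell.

Attach aspect imperfective av- → avnger.
Attach polarity negative ung- (before vowel 'a') → ungavnger.
Vowel deletion: no change.

ungavnger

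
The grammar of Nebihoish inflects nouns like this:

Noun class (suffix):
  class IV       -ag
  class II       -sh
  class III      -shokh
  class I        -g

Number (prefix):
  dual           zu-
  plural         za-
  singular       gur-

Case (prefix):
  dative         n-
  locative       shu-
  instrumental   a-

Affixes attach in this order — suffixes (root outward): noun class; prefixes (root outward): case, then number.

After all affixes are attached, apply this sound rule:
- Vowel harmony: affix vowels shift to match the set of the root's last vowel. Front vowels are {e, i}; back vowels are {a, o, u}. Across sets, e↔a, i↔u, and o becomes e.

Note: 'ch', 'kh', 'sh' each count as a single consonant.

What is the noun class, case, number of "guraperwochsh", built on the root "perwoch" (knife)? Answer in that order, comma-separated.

class II, instrumental, singular

Segment: gur-a-perwoch-sh.
noun class: -sh → class II.
case: a- → instrumental.
number: gur- → singular.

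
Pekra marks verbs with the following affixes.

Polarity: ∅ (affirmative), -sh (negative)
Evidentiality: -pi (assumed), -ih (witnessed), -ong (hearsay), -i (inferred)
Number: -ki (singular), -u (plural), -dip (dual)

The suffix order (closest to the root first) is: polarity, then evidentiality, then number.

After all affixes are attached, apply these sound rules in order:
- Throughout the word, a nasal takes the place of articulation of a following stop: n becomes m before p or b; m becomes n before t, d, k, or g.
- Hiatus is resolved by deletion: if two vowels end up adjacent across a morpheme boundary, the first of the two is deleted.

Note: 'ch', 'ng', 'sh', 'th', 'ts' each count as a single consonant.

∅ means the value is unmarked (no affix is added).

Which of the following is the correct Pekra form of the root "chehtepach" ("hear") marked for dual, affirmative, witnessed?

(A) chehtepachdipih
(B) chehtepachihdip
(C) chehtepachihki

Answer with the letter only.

polarity = affirmative: zero marking, form stays chehtepach.
Attach evidentiality witnessed -ih → chehtepachih.
Attach number dual -dip → chehtepachihdip.
Nasal assimilation: no change.
Vowel deletion: no change.
So the correct form is chehtepachihdip, option (B).
(A) chehtepachdipih is wrong: it has the affixes in the wrong order.
(C) chehtepachihki is wrong: it uses singular instead of dual for number.

B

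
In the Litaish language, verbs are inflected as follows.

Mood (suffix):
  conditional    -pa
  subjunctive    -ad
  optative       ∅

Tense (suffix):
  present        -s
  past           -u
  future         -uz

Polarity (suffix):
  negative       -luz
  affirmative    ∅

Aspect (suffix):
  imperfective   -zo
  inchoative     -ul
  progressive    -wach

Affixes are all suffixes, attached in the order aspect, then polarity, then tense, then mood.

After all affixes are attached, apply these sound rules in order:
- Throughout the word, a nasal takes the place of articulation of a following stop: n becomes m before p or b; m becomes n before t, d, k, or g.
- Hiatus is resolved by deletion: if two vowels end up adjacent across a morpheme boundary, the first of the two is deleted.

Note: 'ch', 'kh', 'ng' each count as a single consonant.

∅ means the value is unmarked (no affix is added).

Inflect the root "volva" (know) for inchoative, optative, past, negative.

volvulluzu

Attach aspect inchoative -ul → volvaul.
Attach polarity negative -luz → volvaulluz.
Attach tense past -u → volvaulluzu.
mood = optative: zero marking, form stays volvaulluzu.
Nasal assimilation: no change.
Apply vowel deletion: volvaulluzu → volvulluzu.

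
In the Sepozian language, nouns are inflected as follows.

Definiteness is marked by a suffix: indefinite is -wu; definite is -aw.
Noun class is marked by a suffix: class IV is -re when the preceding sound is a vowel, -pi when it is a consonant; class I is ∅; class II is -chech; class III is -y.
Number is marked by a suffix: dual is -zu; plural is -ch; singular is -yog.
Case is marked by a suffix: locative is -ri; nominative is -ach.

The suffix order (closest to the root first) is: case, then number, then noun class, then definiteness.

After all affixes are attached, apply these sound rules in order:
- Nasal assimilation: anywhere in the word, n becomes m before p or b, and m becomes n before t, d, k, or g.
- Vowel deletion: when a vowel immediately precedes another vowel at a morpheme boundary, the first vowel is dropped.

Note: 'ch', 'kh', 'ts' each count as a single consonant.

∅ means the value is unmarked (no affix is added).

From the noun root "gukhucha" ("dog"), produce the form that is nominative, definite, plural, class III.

Attach case nominative -ach → gukhuchaach.
Attach number plural -ch → gukhuchaachch.
Attach noun class class III -y → gukhuchaachchy.
Attach definiteness definite -aw → gukhuchaachchyaw.
Nasal assimilation: no change.
Apply vowel deletion: gukhuchaachchyaw → gukhuchachchyaw.

gukhuchachchyaw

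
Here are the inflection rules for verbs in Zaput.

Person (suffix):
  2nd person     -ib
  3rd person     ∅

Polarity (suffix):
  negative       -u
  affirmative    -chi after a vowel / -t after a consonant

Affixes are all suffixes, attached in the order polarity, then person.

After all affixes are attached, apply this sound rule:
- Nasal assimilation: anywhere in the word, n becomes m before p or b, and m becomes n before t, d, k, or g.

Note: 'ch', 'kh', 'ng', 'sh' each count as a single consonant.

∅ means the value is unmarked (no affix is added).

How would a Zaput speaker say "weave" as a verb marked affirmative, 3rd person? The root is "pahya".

Attach polarity affirmative -chi (after vowel 'a') → pahyachi.
person = 3rd person: zero marking, form stays pahyachi.
Nasal assimilation: no change.

pahyachi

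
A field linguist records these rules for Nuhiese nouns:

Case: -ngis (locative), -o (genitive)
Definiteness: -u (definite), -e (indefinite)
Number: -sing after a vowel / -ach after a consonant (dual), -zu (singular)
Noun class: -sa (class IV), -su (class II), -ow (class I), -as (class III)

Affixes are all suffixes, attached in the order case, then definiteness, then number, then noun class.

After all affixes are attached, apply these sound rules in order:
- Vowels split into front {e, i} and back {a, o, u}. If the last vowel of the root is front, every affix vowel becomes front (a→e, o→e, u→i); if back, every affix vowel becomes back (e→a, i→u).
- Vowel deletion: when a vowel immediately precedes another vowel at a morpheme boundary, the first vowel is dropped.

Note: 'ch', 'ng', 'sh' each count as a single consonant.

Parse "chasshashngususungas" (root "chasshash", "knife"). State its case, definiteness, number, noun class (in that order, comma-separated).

locative, definite, dual, class III

Segment: chasshash-ngis-u-sing-as.
case: -ngis → locative.
definiteness: -u → definite.
number: -sing/ach → dual.
noun class: -as → class III.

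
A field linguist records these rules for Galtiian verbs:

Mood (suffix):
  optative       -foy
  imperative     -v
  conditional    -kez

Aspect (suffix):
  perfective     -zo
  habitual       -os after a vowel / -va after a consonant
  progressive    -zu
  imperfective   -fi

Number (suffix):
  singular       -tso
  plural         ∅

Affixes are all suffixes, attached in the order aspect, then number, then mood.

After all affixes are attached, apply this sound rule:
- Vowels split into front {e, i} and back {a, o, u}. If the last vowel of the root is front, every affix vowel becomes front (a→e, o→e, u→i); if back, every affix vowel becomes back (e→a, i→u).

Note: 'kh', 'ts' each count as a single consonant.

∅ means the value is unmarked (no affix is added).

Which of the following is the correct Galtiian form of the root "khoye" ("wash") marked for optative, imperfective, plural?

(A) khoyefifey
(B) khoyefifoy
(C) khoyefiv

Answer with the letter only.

A

Attach aspect imperfective -fi → khoyefi.
number = plural: zero marking, form stays khoyefi.
Attach mood optative -foy → khoyefifoy.
Apply vowel harmony: khoyefifoy → khoyefifey.
So the correct form is khoyefifey, option (A).
(B) khoyefifoy is wrong: it fails to apply the sound rule(s).
(C) khoyefiv is wrong: it uses imperative instead of optative for mood.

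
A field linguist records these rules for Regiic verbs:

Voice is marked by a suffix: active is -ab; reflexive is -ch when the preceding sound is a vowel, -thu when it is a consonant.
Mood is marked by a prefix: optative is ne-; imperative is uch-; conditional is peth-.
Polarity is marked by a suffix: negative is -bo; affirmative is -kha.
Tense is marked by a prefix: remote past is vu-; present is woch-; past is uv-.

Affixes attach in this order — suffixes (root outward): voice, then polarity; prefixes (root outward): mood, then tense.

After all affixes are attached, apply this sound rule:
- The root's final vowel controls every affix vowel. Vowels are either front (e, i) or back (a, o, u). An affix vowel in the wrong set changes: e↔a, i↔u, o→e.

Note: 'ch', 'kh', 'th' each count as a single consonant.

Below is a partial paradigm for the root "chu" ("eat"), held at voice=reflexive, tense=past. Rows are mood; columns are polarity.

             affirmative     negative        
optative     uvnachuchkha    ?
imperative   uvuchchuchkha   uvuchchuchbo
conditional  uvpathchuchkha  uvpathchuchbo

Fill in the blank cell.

uvnachuchbo

Attach mood optative ne- → nechu.
Attach voice reflexive -ch (after vowel 'u') → nechuch.
Attach tense past uv- → uvnechuch.
Attach polarity negative -bo → uvnechuchbo.
Apply vowel harmony: uvnechuchbo → uvnachuchbo.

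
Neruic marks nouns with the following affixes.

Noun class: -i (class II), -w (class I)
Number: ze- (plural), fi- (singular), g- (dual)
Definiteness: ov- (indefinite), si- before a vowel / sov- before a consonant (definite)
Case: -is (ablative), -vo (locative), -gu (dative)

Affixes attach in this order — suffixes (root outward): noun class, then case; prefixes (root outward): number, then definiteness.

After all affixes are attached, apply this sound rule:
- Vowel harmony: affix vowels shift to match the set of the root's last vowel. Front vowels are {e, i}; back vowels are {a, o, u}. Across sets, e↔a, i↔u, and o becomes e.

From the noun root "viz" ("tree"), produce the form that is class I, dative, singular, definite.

sevfivizwgi

Attach noun class class I -w → vizw.
Attach case dative -gu → vizwgu.
Attach number singular fi- → fivizwgu.
Attach definiteness definite sov- (before consonant 'f') → sovfivizwgu.
Apply vowel harmony: sovfivizwgu → sevfivizwgi.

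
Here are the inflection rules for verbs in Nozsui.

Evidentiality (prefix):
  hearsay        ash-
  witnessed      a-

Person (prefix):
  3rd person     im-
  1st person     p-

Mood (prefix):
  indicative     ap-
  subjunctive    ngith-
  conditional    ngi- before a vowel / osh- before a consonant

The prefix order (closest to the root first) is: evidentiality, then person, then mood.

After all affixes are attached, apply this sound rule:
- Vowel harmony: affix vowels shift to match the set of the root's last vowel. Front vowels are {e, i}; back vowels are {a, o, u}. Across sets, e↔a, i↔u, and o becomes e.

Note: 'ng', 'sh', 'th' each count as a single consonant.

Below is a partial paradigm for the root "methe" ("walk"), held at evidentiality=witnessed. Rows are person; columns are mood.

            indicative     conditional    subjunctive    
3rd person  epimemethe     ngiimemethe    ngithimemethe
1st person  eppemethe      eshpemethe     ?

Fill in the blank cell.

ngithpemethe

Attach evidentiality witnessed a- → amethe.
Attach person 1st person p- → pamethe.
Attach mood subjunctive ngith- → ngithpamethe.
Apply vowel harmony: ngithpamethe → ngithpemethe.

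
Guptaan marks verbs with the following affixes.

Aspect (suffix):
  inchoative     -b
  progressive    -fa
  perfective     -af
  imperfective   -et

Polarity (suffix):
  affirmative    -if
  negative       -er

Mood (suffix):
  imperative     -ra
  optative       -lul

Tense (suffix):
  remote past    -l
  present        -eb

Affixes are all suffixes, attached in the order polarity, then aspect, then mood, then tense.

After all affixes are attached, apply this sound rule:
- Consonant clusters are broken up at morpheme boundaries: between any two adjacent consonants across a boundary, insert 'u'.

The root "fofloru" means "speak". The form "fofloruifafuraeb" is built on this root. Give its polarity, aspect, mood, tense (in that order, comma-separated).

affirmative, perfective, imperative, present

Segment: fofloru-if-af-ra-eb.
polarity: -if → affirmative.
aspect: -af → perfective.
mood: -ra → imperative.
tense: -eb → present.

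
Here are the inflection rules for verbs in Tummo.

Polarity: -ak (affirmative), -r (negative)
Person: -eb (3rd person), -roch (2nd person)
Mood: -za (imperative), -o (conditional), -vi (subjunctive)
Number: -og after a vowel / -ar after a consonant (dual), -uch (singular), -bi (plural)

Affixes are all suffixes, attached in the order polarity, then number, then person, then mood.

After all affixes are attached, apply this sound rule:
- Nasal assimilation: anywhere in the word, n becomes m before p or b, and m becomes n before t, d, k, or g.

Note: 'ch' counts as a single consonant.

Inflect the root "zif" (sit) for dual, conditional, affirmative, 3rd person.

Attach polarity affirmative -ak → zifak.
Attach number dual -ar (after consonant 'k') → zifakar.
Attach person 3rd person -eb → zifakareb.
Attach mood conditional -o → zifakarebo.
Nasal assimilation: no change.

zifakarebo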